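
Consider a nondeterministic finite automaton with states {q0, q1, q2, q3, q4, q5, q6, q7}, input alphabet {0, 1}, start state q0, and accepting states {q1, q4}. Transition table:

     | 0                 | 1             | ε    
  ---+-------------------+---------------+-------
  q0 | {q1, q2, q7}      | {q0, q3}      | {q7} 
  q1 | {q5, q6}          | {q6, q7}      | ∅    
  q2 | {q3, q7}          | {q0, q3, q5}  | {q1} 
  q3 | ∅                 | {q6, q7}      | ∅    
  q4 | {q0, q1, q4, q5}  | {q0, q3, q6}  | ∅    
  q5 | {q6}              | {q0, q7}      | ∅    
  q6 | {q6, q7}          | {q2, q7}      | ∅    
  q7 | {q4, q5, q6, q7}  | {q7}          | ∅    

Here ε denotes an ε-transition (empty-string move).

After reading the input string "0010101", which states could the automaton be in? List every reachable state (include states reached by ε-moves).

{q0, q1, q2, q3, q5, q6, q7}

Start: ε-closure({q0}) = {q0, q7}.
Read '0': {q0, q7} → {q1, q2, q4, q5, q6, q7}.
Read '0': {q1, q2, q4, q5, q6, q7} → {q0, q1, q3, q4, q5, q6, q7}.
Read '1': {q0, q1, q3, q4, q5, q6, q7} → {q0, q1, q2, q3, q6, q7}.
Read '0': {q0, q1, q2, q3, q6, q7} → {q1, q2, q3, q4, q5, q6, q7}.
Read '1': {q1, q2, q3, q4, q5, q6, q7} → {q0, q1, q2, q3, q5, q6, q7}.
Read '0': {q0, q1, q2, q3, q5, q6, q7} → {q1, q2, q3, q4, q5, q6, q7}.
Read '1': {q1, q2, q3, q4, q5, q6, q7} → {q0, q1, q2, q3, q5, q6, q7}.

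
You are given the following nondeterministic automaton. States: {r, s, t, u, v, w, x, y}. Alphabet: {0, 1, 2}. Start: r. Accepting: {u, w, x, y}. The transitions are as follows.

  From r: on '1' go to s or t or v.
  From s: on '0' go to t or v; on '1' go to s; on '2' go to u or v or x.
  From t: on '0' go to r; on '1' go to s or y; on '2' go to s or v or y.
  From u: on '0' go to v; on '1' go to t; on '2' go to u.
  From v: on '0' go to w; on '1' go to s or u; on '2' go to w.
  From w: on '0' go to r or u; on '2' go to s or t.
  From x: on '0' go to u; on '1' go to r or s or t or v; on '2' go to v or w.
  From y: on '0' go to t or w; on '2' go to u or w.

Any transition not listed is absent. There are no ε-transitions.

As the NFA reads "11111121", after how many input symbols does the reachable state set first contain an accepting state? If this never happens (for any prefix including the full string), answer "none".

Start in {r}.
Read '1': r→{s, t, v}; now {s, t, v}.
Read '1': s→{s}, t→{s, y}, v→{s, u}; now {s, u, y}.
None of the earlier sets intersect F, but {s, u, y} does.

2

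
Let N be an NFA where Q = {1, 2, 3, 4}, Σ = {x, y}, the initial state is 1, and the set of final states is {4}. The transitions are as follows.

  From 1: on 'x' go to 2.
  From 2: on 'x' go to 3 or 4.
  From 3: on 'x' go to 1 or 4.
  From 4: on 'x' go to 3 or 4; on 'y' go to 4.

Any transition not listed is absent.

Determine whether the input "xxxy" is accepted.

Start in {1}.
Read 'x': 1→{2}; now {2}.
Read 'x': 2→{3, 4}; now {3, 4}.
Read 'x': 3→{1, 4}, 4→{3, 4}; now {1, 3, 4}.
Read 'y': 1→∅, 3→∅, 4→{4}; now {4}.
The final set {4} contains the accepting state 4.

Yes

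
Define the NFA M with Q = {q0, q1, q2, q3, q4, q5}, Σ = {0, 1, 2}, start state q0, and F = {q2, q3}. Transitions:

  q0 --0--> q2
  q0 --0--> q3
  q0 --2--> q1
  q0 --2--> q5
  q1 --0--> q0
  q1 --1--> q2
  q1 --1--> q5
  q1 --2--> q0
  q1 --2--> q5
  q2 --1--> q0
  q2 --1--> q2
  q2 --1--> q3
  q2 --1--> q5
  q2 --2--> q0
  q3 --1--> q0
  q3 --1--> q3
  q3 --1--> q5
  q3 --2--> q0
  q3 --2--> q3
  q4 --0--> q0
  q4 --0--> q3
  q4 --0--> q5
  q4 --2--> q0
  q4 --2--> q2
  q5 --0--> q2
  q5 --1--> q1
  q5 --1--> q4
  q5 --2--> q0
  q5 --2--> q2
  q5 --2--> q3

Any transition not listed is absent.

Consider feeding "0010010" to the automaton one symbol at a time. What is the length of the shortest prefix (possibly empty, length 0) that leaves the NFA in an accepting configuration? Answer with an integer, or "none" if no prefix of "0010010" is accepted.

Start in {q0}.
Read '0': {q0} → {q2, q3}.
None of the earlier sets intersect F, but {q2, q3} does.

1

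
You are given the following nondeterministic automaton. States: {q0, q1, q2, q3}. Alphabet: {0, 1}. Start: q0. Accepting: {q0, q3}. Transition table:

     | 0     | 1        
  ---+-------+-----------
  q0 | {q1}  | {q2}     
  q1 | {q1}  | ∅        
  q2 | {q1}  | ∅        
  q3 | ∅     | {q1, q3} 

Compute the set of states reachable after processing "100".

{q1}

Start in {q0}.
Read '1': q0→{q2}; now {q2}.
Read '0': q2→{q1}; now {q1}.
Read '0': q1→{q1}; now {q1}.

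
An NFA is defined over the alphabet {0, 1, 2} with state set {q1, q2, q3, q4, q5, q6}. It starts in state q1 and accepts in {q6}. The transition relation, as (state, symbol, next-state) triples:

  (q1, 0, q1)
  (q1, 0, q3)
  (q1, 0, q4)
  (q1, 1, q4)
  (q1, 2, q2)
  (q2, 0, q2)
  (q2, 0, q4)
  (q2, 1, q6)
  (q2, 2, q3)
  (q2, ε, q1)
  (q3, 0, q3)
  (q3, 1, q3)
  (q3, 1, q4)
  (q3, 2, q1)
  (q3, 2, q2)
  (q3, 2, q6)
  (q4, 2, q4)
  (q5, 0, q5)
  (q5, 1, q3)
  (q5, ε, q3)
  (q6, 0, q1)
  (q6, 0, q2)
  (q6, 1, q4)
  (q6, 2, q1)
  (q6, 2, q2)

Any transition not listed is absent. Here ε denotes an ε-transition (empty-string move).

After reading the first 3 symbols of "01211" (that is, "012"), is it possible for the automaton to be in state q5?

Start in {q1}.
Read '0': q1→{q1, q3, q4}; now {q1, q3, q4}.
Read '1': q1→{q4}, q3→{q3, q4}, q4→∅; now {q3, q4}.
Read '2': q3→{q1, q2, q6}, q4→{q4}; now {q1, q2, q4, q6}.
State q5 is not in {q1, q2, q4, q6}.

No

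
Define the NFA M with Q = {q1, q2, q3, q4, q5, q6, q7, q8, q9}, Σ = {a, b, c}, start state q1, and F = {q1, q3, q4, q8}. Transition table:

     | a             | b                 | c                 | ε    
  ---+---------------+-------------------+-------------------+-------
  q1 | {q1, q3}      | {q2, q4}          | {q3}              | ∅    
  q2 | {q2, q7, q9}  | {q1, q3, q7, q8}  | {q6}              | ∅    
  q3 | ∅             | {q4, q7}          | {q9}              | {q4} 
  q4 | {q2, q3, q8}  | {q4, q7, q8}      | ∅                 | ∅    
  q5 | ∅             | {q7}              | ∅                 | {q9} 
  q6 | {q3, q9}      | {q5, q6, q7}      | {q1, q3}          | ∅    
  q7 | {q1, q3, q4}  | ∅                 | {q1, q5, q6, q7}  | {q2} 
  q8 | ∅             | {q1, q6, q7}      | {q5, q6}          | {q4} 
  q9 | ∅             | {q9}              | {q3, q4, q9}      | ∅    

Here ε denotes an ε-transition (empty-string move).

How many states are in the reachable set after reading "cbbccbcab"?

Start in {q1}.
Read 'c': q1→{q3}; union {q3}; ε-closure = {q3, q4}.
Read 'b': q3→{q4, q7}, q4→{q4, q7, q8}; union {q4, q7, q8}; ε-closure = {q2, q4, q7, q8}.
Read 'b': q2→{q1, q3, q7, q8}, q4→{q4, q7, q8}, q7→∅, q8→{q1, q6, q7}; union {q1, q3, q4, q6, q7, q8}; ε-closure = {q1, q2, q3, q4, q6, q7, q8}.
Read 'c': q1→{q3}, q2→{q6}, q3→{q9}, q4→∅, q6→{q1, q3}, q7→{q1, q5, q6, q7}, q8→{q5, q6}; union {q1, q3, q5, q6, q7, q9}; ε-closure = {q1, q2, q3, q4, q5, q6, q7, q9}.
Read 'c': q1→{q3}, q2→{q6}, q3→{q9}, q4→∅, q5→∅, q6→{q1, q3}, q7→{q1, q5, q6, q7}, q9→{q3, q4, q9}; union {q1, q3, q4, q5, q6, q7, q9}; ε-closure = {q1, q2, q3, q4, q5, q6, q7, q9}.
Read 'b': q1→{q2, q4}, q2→{q1, q3, q7, q8}, q3→{q4, q7}, q4→{q4, q7, q8}, q5→{q7}, q6→{q5, q6, q7}, q7→∅, q9→{q9}; now {q1, q2, q3, q4, q5, q6, q7, q8, q9}.
Read 'c': q1→{q3}, q2→{q6}, q3→{q9}, q4→∅, q5→∅, q6→{q1, q3}, q7→{q1, q5, q6, q7}, q8→{q5, q6}, q9→{q3, q4, q9}; union {q1, q3, q4, q5, q6, q7, q9}; ε-closure = {q1, q2, q3, q4, q5, q6, q7, q9}.
Read 'a': q1→{q1, q3}, q2→{q2, q7, q9}, q3→∅, q4→{q2, q3, q8}, q5→∅, q6→{q3, q9}, q7→{q1, q3, q4}, q9→∅; now {q1, q2, q3, q4, q7, q8, q9}.
Read 'b': q1→{q2, q4}, q2→{q1, q3, q7, q8}, q3→{q4, q7}, q4→{q4, q7, q8}, q7→∅, q8→{q1, q6, q7}, q9→{q9}; now {q1, q2, q3, q4, q6, q7, q8, q9}.
That set has 8 states.

8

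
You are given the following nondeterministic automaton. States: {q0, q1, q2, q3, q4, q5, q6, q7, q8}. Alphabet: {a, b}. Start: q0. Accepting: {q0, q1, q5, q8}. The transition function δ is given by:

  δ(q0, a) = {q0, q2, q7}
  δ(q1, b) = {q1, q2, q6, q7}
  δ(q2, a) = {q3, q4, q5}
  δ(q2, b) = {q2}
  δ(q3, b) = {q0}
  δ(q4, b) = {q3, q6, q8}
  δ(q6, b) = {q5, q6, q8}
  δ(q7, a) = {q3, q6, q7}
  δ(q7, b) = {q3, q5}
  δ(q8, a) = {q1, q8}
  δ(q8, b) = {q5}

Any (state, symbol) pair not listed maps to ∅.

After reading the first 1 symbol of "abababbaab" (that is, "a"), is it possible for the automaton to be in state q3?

Start in {q0}.
Read 'a': q0→{q0, q2, q7}; now {q0, q2, q7}.
State q3 is not in {q0, q2, q7}.

No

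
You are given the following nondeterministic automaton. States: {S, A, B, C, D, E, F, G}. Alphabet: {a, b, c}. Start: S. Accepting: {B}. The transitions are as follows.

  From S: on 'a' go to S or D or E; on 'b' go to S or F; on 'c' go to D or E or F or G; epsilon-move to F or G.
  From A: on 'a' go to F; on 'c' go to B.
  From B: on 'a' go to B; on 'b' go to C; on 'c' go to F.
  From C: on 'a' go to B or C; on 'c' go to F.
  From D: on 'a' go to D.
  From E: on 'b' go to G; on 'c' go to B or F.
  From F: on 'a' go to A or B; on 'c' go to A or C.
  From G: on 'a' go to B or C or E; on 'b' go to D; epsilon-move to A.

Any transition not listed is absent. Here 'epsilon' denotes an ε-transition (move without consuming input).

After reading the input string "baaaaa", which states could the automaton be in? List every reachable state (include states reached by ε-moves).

{S, A, B, C, D, E, F, G}

Start: ε-closure({S}) = {S, A, F, G}.
Read 'b': S→{S, F}, A→∅, F→∅, G→{D}; union {S, D, F}; ε-closure = {S, A, D, F, G}.
Read 'a': S→{S, D, E}, A→{F}, D→{D}, F→{A, B}, G→{B, C, E}; union {S, A, B, C, D, E, F}; ε-closure = {S, A, B, C, D, E, F, G}.
Read 'a': S→{S, D, E}, A→{F}, B→{B}, C→{B, C}, D→{D}, E→∅, F→{A, B}, G→{B, C, E}; union {S, A, B, C, D, E, F}; ε-closure = {S, A, B, C, D, E, F, G}.
Read 'a': S→{S, D, E}, A→{F}, B→{B}, C→{B, C}, D→{D}, E→∅, F→{A, B}, G→{B, C, E}; union {S, A, B, C, D, E, F}; ε-closure = {S, A, B, C, D, E, F, G}.
Read 'a': S→{S, D, E}, A→{F}, B→{B}, C→{B, C}, D→{D}, E→∅, F→{A, B}, G→{B, C, E}; union {S, A, B, C, D, E, F}; ε-closure = {S, A, B, C, D, E, F, G}.
Read 'a': S→{S, D, E}, A→{F}, B→{B}, C→{B, C}, D→{D}, E→∅, F→{A, B}, G→{B, C, E}; union {S, A, B, C, D, E, F}; ε-closure = {S, A, B, C, D, E, F, G}.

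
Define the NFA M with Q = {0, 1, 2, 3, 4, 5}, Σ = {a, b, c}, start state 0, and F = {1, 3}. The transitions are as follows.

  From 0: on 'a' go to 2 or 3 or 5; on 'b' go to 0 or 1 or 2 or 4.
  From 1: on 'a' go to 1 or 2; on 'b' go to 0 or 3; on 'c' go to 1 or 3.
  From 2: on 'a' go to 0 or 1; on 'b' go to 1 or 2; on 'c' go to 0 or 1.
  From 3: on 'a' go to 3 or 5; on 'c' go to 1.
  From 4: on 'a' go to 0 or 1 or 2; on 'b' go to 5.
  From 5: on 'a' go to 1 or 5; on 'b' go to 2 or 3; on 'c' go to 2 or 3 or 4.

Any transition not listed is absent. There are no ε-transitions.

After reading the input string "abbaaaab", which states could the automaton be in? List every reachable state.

{0, 1, 2, 3, 4}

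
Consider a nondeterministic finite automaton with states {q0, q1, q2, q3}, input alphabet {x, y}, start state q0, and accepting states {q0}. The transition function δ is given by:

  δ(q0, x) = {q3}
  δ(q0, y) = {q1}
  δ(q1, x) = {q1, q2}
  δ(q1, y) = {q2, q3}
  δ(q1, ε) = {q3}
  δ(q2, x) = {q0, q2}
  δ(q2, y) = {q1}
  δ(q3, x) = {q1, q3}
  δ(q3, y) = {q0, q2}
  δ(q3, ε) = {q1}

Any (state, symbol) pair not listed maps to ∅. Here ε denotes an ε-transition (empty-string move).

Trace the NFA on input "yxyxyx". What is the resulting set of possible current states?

Start in {q0}.
Read 'y': q0→{q1}; union {q1}; ε-closure = {q1, q3}.
Read 'x': q1→{q1, q2}, q3→{q1, q3}; now {q1, q2, q3}.
Read 'y': q1→{q2, q3}, q2→{q1}, q3→{q0, q2}; now {q0, q1, q2, q3}.
Read 'x': q0→{q3}, q1→{q1, q2}, q2→{q0, q2}, q3→{q1, q3}; now {q0, q1, q2, q3}.
Read 'y': q0→{q1}, q1→{q2, q3}, q2→{q1}, q3→{q0, q2}; now {q0, q1, q2, q3}.
Read 'x': q0→{q3}, q1→{q1, q2}, q2→{q0, q2}, q3→{q1, q3}; now {q0, q1, q2, q3}.

{q0, q1, q2, q3}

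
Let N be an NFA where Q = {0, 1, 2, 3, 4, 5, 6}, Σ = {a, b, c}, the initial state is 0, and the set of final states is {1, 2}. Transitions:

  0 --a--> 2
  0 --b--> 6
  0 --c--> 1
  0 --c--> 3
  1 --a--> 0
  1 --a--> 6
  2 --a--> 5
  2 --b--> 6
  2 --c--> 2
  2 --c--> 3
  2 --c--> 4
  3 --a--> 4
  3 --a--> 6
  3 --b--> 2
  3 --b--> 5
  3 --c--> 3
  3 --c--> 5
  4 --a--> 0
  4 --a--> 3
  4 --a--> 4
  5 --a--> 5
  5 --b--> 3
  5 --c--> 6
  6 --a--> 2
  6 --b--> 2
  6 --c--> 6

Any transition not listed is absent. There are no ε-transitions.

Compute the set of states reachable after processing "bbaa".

Start in {0}.
Read 'b': {0} → {6}.
Read 'b': {6} → {2}.
Read 'a': {2} → {5}.
Read 'a': {5} → {5}.

{5}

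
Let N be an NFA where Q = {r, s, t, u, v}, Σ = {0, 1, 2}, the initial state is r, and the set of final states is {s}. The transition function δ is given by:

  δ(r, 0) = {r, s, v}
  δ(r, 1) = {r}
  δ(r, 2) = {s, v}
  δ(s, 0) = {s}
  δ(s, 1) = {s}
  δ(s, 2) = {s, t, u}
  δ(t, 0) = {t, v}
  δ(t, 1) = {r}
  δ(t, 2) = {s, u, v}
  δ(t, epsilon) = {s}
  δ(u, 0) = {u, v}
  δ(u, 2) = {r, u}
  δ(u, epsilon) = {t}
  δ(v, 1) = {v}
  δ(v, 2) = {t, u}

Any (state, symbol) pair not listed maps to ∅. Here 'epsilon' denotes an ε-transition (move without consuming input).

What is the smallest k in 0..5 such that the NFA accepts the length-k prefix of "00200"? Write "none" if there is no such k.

Start in {r}.
Read '0': {r} → {r, s, v}.
None of the earlier sets intersect F, but {r, s, v} does.

1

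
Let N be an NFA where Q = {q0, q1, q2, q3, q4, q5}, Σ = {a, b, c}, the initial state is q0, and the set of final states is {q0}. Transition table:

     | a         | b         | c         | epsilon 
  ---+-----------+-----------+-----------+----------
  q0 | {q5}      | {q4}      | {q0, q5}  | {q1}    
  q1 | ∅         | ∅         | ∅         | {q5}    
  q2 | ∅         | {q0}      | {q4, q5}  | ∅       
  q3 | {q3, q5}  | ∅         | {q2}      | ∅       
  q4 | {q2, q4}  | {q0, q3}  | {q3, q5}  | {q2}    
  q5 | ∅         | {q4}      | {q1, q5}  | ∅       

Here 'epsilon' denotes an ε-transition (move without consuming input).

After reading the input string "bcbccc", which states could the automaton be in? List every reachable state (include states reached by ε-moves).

{q0, q1, q2, q3, q4, q5}

Start: ε-closure({q0}) = {q0, q1, q5}.
Read 'b': q0→{q4}, q1→∅, q5→{q4}; union {q4}; ε-closure = {q2, q4}.
Read 'c': q2→{q4, q5}, q4→{q3, q5}; union {q3, q4, q5}; ε-closure = {q2, q3, q4, q5}.
Read 'b': q2→{q0}, q3→∅, q4→{q0, q3}, q5→{q4}; union {q0, q3, q4}; ε-closure = {q0, q1, q2, q3, q4, q5}.
Read 'c': q0→{q0, q5}, q1→∅, q2→{q4, q5}, q3→{q2}, q4→{q3, q5}, q5→{q1, q5}; now {q0, q1, q2, q3, q4, q5}.
Read 'c': q0→{q0, q5}, q1→∅, q2→{q4, q5}, q3→{q2}, q4→{q3, q5}, q5→{q1, q5}; now {q0, q1, q2, q3, q4, q5}.
Read 'c': q0→{q0, q5}, q1→∅, q2→{q4, q5}, q3→{q2}, q4→{q3, q5}, q5→{q1, q5}; now {q0, q1, q2, q3, q4, q5}.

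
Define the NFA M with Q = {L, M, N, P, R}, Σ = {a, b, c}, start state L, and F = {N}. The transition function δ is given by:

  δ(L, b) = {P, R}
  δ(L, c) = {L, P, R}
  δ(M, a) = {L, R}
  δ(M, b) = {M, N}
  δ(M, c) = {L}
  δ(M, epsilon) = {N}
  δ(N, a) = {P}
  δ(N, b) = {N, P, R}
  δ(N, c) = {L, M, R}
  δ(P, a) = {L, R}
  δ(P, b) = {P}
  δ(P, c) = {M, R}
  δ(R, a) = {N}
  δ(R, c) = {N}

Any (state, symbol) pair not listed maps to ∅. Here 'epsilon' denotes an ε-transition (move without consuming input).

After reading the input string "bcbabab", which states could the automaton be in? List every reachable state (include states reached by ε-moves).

{N, P, R}

Start in {L}.
Read 'b': {L} → {P, R}.
Read 'c': {P, R} → {M, N, R}.
Read 'b': {M, N, R} → {M, N, P, R}.
Read 'a': {M, N, P, R} → {L, N, P, R}.
Read 'b': {L, N, P, R} → {N, P, R}.
Read 'a': {N, P, R} → {L, N, P, R}.
Read 'b': {L, N, P, R} → {N, P, R}.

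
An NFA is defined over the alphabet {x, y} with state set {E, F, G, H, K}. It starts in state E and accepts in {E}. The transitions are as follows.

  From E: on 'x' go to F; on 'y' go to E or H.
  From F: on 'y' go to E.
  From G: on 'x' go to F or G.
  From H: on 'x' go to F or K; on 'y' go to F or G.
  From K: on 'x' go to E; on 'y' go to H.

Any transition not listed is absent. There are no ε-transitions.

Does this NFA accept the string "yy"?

Yes

Start in {E}.
Read 'y': {E} → {E, H}.
Read 'y': {E, H} → {E, F, G, H}.
The final set {E, F, G, H} contains the accepting state E.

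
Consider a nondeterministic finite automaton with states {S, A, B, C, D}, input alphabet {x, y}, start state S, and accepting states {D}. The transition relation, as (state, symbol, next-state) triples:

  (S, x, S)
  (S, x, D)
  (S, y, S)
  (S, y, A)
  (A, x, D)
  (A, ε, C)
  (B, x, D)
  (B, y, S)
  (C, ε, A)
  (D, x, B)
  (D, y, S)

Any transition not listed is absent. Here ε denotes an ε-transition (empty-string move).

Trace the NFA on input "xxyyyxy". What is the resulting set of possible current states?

{S, A, C}

Start in {S}.
Read 'x': S→{S, D}; now {S, D}.
Read 'x': S→{S, D}, D→{B}; now {S, B, D}.
Read 'y': S→{S, A}, B→{S}, D→{S}; union {S, A}; ε-closure = {S, A, C}.
Read 'y': S→{S, A}, A→∅, C→∅; union {S, A}; ε-closure = {S, A, C}.
Read 'y': S→{S, A}, A→∅, C→∅; union {S, A}; ε-closure = {S, A, C}.
Read 'x': S→{S, D}, A→{D}, C→∅; now {S, D}.
Read 'y': S→{S, A}, D→{S}; union {S, A}; ε-closure = {S, A, C}.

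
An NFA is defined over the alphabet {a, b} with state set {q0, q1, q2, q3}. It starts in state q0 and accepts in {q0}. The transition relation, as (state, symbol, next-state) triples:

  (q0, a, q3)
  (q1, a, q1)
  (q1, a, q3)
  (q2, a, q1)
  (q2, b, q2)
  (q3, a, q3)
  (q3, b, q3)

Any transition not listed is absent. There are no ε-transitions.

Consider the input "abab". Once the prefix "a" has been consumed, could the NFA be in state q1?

Start in {q0}.
Read 'a': q0→{q3}; now {q3}.
State q1 is not in {q3}.

No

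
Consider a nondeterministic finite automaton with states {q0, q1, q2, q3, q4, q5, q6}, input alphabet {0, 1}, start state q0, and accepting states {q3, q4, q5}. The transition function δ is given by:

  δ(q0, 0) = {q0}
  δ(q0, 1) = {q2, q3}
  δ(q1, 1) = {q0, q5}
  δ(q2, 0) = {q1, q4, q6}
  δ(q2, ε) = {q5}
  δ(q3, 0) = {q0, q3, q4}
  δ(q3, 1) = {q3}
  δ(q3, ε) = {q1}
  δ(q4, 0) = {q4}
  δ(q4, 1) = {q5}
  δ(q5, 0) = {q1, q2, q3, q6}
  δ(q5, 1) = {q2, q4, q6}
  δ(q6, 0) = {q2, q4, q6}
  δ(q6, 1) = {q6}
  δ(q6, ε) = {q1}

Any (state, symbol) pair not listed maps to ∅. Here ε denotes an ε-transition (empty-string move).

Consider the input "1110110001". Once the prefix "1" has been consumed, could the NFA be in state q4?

No

Start in {q0}.
Read '1': q0→{q2, q3}; union {q2, q3}; ε-closure = {q1, q2, q3, q5}.
State q4 is not in {q1, q2, q3, q5}.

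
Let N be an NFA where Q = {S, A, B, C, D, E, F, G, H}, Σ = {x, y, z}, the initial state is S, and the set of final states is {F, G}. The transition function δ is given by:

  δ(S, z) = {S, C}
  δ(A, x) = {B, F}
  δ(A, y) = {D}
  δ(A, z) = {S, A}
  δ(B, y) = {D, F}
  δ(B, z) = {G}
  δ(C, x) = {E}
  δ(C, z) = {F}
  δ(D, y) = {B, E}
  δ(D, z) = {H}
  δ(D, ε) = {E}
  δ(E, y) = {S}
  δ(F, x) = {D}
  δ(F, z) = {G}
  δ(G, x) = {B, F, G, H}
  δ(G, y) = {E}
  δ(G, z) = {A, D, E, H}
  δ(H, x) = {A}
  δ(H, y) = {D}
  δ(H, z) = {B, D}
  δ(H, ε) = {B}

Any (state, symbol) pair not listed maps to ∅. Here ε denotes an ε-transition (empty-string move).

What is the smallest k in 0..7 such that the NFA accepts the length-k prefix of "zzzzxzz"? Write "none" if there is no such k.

2

Start in {S}.
Read 'z': {S} → {S, C}.
Read 'z': {S, C} → {S, C, F}.
None of the earlier sets intersect F, but {S, C, F} does.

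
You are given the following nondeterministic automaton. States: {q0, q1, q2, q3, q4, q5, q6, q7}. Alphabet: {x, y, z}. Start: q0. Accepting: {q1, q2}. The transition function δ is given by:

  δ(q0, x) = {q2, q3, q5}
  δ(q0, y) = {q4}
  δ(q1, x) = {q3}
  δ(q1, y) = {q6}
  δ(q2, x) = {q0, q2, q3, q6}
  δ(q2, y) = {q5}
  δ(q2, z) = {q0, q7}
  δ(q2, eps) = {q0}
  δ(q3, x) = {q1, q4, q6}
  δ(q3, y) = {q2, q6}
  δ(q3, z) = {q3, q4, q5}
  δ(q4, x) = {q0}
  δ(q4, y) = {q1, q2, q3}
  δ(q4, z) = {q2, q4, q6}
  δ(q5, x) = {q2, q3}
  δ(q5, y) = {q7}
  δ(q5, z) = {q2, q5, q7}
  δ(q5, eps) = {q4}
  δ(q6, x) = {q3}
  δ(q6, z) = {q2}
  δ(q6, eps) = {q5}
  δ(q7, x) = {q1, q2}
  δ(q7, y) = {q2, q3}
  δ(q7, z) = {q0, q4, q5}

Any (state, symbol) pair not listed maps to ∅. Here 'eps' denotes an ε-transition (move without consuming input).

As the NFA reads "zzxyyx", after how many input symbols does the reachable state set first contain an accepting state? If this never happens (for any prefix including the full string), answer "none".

none

Start in {q0}.
Read 'z': q0→∅; now ∅.
The set is empty and remains empty for the remaining 5 symbols.
No reachable set along the way intersects F.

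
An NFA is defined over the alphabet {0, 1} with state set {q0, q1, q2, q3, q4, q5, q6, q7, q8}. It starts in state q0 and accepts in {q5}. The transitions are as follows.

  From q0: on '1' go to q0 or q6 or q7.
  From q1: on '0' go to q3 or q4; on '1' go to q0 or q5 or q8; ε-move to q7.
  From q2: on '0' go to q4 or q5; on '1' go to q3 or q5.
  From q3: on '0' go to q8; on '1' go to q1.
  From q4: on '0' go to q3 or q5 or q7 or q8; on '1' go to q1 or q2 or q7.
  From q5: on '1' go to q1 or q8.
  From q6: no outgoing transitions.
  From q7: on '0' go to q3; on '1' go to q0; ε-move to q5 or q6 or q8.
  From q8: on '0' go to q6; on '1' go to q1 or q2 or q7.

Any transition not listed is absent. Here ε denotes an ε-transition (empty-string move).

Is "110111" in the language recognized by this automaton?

Yes

Start in {q0}.
Read '1': {q0} → {q0, q5, q6, q7, q8}.
Read '1': {q0, q5, q6, q7, q8} → {q0, q1, q2, q5, q6, q7, q8}.
Read '0': {q0, q1, q2, q5, q6, q7, q8} → {q3, q4, q5, q6}.
Read '1': {q3, q4, q5, q6} → {q1, q2, q5, q6, q7, q8}.
Read '1': {q1, q2, q5, q6, q7, q8} → {q0, q1, q2, q3, q5, q6, q7, q8}.
Read '1': {q0, q1, q2, q3, q5, q6, q7, q8} → {q0, q1, q2, q3, q5, q6, q7, q8}.
The final set {q0, q1, q2, q3, q5, q6, q7, q8} contains the accepting state q5.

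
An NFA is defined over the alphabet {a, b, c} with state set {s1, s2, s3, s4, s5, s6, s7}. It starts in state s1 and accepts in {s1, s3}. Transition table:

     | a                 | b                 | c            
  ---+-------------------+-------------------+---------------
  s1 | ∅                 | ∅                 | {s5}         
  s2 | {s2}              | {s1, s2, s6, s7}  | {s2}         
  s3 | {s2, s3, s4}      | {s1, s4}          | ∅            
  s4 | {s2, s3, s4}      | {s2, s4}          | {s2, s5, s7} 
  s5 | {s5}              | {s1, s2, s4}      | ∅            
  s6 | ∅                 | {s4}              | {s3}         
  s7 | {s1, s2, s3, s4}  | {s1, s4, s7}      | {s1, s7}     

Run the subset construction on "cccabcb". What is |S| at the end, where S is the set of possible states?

0

Start in {s1}.
Read 'c': s1→{s5}; now {s5}.
Read 'c': s5→∅; now ∅.
The set is empty and remains empty for the remaining 5 symbols.
That set has 0 states.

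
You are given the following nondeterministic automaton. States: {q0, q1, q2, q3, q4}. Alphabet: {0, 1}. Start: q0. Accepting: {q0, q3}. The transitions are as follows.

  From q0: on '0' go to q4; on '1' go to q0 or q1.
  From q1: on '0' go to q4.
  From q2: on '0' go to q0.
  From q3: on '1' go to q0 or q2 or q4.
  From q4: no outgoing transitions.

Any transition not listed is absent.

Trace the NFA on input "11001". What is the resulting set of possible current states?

∅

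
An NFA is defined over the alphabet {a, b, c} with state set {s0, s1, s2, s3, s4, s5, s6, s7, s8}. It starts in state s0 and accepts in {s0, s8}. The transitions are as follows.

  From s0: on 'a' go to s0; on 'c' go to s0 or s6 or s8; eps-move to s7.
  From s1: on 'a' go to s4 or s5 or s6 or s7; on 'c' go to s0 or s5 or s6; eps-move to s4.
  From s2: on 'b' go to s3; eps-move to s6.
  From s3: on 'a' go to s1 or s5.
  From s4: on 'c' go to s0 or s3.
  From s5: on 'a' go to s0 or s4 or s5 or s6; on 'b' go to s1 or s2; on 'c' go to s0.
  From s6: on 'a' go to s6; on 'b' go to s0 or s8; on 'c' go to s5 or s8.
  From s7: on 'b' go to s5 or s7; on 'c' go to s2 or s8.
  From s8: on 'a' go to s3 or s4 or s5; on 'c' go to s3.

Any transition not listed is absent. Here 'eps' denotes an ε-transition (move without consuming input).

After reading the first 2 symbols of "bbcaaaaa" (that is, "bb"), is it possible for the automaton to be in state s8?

Start: ε-closure({s0}) = {s0, s7}.
Read 'b': s0→∅, s7→{s5, s7}; now {s5, s7}.
Read 'b': s5→{s1, s2}, s7→{s5, s7}; union {s1, s2, s5, s7}; ε-closure = {s1, s2, s4, s5, s6, s7}.
State s8 is not in {s1, s2, s4, s5, s6, s7}.

No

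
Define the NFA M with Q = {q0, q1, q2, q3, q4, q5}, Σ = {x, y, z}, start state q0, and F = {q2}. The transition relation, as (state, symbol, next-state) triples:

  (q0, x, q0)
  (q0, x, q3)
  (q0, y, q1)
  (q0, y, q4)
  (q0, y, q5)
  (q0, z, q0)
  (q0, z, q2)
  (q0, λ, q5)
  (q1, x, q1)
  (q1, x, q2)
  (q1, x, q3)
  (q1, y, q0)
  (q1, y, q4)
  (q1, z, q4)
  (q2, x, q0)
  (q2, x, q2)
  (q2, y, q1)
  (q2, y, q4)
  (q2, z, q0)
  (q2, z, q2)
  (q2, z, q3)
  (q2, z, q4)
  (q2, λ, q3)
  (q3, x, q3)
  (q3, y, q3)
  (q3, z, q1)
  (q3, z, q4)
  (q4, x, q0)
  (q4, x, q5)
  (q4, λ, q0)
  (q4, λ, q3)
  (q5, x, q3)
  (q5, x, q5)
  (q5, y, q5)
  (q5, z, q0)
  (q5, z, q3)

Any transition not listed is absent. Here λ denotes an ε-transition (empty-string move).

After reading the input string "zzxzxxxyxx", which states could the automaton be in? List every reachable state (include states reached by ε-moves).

Start: ε-closure({q0}) = {q0, q5}.
Read 'z': q0→{q0, q2}, q5→{q0, q3}; union {q0, q2, q3}; ε-closure = {q0, q2, q3, q5}.
Read 'z': q0→{q0, q2}, q2→{q0, q2, q3, q4}, q3→{q1, q4}, q5→{q0, q3}; union {q0, q1, q2, q3, q4}; ε-closure = {q0, q1, q2, q3, q4, q5}.
Read 'x': q0→{q0, q3}, q1→{q1, q2, q3}, q2→{q0, q2}, q3→{q3}, q4→{q0, q5}, q5→{q3, q5}; now {q0, q1, q2, q3, q5}.
Read 'z': q0→{q0, q2}, q1→{q4}, q2→{q0, q2, q3, q4}, q3→{q1, q4}, q5→{q0, q3}; union {q0, q1, q2, q3, q4}; ε-closure = {q0, q1, q2, q3, q4, q5}.
Read 'x': q0→{q0, q3}, q1→{q1, q2, q3}, q2→{q0, q2}, q3→{q3}, q4→{q0, q5}, q5→{q3, q5}; now {q0, q1, q2, q3, q5}.
Read 'x': q0→{q0, q3}, q1→{q1, q2, q3}, q2→{q0, q2}, q3→{q3}, q5→{q3, q5}; now {q0, q1, q2, q3, q5}.
Read 'x': q0→{q0, q3}, q1→{q1, q2, q3}, q2→{q0, q2}, q3→{q3}, q5→{q3, q5}; now {q0, q1, q2, q3, q5}.
Read 'y': q0→{q1, q4, q5}, q1→{q0, q4}, q2→{q1, q4}, q3→{q3}, q5→{q5}; now {q0, q1, q3, q4, q5}.
Read 'x': q0→{q0, q3}, q1→{q1, q2, q3}, q3→{q3}, q4→{q0, q5}, q5→{q3, q5}; now {q0, q1, q2, q3, q5}.
Read 'x': q0→{q0, q3}, q1→{q1, q2, q3}, q2→{q0, q2}, q3→{q3}, q5→{q3, q5}; now {q0, q1, q2, q3, q5}.

{q0, q1, q2, q3, q5}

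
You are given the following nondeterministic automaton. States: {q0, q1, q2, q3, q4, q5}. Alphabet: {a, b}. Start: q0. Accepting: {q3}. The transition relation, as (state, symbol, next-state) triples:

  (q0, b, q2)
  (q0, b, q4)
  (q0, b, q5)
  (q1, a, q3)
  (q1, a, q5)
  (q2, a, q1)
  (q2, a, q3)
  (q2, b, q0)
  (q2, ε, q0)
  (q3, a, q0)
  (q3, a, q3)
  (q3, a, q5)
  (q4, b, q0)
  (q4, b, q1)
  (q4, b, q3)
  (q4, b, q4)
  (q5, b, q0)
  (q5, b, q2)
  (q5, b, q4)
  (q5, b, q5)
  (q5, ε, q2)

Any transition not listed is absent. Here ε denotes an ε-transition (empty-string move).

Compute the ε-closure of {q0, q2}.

{q0, q2}

Begin with {q0, q2}.
No ε-moves leave this set, so the closure equals the set itself.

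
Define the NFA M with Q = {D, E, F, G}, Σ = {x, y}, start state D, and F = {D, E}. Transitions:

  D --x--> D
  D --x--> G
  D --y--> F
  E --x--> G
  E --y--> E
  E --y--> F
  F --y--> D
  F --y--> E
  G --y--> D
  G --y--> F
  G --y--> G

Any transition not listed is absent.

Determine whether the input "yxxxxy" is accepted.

Start in {D}.
Read 'y': {D} → {F}.
Read 'x': {F} → ∅.
The set is empty and remains empty for the remaining 4 symbols.
The final set ∅ contains no accepting state.

No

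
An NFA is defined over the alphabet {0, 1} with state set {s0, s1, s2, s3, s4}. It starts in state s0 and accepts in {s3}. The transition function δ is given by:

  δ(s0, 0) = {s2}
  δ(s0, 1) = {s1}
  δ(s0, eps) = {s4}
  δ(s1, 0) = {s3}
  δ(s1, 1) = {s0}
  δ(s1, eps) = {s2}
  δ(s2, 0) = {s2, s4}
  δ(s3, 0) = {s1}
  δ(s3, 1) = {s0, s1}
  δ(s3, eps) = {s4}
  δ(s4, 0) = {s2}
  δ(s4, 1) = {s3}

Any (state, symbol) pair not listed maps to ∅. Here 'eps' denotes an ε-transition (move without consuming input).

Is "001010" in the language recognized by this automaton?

Start: ε-closure({s0}) = {s0, s4}.
Read '0': s0→{s2}, s4→{s2}; now {s2}.
Read '0': s2→{s2, s4}; now {s2, s4}.
Read '1': s2→∅, s4→{s3}; union {s3}; ε-closure = {s3, s4}.
Read '0': s3→{s1}, s4→{s2}; now {s1, s2}.
Read '1': s1→{s0}, s2→∅; union {s0}; ε-closure = {s0, s4}.
Read '0': s0→{s2}, s4→{s2}; now {s2}.
The final set {s2} contains no accepting state.

No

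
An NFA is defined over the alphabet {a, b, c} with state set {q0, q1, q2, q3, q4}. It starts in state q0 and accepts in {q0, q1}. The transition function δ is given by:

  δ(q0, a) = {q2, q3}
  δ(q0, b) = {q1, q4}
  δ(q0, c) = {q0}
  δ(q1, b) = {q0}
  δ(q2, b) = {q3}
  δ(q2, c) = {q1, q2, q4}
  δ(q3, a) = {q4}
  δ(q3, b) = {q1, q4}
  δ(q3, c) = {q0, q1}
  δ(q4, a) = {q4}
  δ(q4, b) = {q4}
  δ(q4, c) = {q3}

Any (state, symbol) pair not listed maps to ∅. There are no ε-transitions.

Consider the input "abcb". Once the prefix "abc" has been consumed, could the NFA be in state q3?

Start in {q0}.
Read 'a': q0→{q2, q3}; now {q2, q3}.
Read 'b': q2→{q3}, q3→{q1, q4}; now {q1, q3, q4}.
Read 'c': q1→∅, q3→{q0, q1}, q4→{q3}; now {q0, q1, q3}.
State q3 is in {q0, q1, q3}.

Yes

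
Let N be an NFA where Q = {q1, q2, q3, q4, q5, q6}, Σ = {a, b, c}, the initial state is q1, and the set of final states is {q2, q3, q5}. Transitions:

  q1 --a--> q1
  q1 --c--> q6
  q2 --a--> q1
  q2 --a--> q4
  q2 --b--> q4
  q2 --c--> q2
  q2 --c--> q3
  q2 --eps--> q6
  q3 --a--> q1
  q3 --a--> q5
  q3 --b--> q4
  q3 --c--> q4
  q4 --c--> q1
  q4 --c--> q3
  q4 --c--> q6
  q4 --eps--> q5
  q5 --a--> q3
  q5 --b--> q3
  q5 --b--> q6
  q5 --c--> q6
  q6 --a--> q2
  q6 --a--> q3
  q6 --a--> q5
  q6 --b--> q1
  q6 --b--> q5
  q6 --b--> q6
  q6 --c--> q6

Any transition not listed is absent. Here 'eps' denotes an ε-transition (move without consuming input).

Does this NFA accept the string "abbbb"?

Start in {q1}.
Read 'a': {q1} → {q1}.
Read 'b': {q1} → ∅.
The set is empty and remains empty for the remaining 3 symbols.
The final set ∅ contains no accepting state.

No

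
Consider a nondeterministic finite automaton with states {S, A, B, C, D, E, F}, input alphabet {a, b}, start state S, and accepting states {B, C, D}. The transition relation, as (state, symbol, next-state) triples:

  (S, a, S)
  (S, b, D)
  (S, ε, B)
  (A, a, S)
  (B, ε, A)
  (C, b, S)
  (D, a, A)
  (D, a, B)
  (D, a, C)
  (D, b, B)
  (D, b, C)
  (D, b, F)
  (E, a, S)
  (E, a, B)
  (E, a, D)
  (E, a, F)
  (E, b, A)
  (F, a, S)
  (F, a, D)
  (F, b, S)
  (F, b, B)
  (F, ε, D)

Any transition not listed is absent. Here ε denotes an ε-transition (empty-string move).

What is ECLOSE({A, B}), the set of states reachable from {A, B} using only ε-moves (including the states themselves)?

{A, B}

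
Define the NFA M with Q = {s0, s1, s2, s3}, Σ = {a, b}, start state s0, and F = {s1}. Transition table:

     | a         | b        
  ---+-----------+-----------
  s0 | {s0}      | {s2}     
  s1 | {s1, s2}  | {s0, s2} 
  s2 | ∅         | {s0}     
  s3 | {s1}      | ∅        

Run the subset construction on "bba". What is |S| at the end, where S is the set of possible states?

Start in {s0}.
Read 'b': s0→{s2}; now {s2}.
Read 'b': s2→{s0}; now {s0}.
Read 'a': s0→{s0}; now {s0}.
That set has 1 state.

1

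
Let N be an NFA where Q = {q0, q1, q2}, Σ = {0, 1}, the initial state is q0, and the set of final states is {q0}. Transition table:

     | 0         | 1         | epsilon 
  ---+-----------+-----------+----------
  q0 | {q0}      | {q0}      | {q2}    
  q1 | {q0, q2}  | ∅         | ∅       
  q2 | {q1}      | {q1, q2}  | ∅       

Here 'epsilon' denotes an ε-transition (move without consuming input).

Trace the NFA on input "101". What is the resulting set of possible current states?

Start: ε-closure({q0}) = {q0, q2}.
Read '1': q0→{q0}, q2→{q1, q2}; now {q0, q1, q2}.
Read '0': q0→{q0}, q1→{q0, q2}, q2→{q1}; now {q0, q1, q2}.
Read '1': q0→{q0}, q1→∅, q2→{q1, q2}; now {q0, q1, q2}.

{q0, q1, q2}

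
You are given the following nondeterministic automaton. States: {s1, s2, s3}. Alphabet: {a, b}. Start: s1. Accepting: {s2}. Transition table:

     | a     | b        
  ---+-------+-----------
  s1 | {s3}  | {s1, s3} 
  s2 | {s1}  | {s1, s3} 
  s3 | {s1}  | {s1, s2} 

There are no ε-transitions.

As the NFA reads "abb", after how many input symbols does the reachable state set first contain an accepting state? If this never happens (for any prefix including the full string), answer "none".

2

Start in {s1}.
Read 'a': {s1} → {s3}.
Read 'b': {s3} → {s1, s2}.
None of the earlier sets intersect F, but {s1, s2} does.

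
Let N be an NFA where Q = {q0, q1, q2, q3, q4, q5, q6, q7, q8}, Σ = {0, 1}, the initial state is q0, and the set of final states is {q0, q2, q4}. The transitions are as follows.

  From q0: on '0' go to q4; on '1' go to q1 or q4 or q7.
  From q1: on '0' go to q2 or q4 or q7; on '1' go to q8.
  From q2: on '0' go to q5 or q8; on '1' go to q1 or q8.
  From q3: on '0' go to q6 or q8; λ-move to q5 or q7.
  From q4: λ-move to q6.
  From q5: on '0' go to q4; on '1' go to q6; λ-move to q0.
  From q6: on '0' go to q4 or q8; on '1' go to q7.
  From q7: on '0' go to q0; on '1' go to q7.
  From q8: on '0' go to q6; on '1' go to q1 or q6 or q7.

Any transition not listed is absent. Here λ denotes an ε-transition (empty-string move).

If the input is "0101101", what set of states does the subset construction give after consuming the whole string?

{q1, q4, q6, q7}

Start in {q0}.
Read '0': q0→{q4}; union {q4}; ε-closure = {q4, q6}.
Read '1': q4→∅, q6→{q7}; now {q7}.
Read '0': q7→{q0}; now {q0}.
Read '1': q0→{q1, q4, q7}; union {q1, q4, q7}; ε-closure = {q1, q4, q6, q7}.
Read '1': q1→{q8}, q4→∅, q6→{q7}, q7→{q7}; now {q7, q8}.
Read '0': q7→{q0}, q8→{q6}; now {q0, q6}.
Read '1': q0→{q1, q4, q7}, q6→{q7}; union {q1, q4, q7}; ε-closure = {q1, q4, q6, q7}.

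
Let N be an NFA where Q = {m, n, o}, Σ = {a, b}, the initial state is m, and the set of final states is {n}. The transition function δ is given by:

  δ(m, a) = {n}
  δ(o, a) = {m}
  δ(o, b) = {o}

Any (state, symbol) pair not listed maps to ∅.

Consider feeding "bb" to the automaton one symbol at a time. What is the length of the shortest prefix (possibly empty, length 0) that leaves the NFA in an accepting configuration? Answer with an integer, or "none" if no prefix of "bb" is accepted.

none

Start in {m}.
Read 'b': m→∅; now ∅.
The set is empty and remains empty for the remaining 1 symbol.
No reachable set along the way intersects F.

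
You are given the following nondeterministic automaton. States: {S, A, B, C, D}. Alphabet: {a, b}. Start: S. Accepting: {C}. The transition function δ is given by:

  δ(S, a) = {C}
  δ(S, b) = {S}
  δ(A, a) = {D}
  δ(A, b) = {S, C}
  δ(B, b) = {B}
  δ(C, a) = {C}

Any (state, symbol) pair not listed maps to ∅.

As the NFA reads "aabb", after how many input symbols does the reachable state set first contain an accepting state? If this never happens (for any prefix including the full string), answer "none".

Start in {S}.
Read 'a': {S} → {C}.
None of the earlier sets intersect F, but {C} does.

1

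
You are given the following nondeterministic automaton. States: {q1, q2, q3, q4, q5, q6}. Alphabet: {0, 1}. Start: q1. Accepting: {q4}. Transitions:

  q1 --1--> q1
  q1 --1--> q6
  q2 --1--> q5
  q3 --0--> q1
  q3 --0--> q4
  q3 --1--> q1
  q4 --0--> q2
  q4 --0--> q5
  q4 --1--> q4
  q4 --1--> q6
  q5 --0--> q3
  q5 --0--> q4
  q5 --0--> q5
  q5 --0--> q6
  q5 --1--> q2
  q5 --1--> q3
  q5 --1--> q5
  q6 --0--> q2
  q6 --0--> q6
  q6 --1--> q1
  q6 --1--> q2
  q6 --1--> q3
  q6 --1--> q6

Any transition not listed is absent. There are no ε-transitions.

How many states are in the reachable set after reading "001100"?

0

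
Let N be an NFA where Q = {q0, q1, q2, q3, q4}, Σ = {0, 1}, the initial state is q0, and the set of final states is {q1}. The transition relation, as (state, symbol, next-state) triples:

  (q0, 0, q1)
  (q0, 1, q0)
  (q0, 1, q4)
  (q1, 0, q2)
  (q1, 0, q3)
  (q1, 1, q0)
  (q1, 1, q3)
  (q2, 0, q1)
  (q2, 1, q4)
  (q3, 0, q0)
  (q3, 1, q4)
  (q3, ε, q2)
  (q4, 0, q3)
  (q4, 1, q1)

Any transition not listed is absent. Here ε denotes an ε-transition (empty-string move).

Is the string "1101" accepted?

No

Start in {q0}.
Read '1': q0→{q0, q4}; now {q0, q4}.
Read '1': q0→{q0, q4}, q4→{q1}; now {q0, q1, q4}.
Read '0': q0→{q1}, q1→{q2, q3}, q4→{q3}; now {q1, q2, q3}.
Read '1': q1→{q0, q3}, q2→{q4}, q3→{q4}; union {q0, q3, q4}; ε-closure = {q0, q2, q3, q4}.
The final set {q0, q2, q3, q4} contains no accepting state.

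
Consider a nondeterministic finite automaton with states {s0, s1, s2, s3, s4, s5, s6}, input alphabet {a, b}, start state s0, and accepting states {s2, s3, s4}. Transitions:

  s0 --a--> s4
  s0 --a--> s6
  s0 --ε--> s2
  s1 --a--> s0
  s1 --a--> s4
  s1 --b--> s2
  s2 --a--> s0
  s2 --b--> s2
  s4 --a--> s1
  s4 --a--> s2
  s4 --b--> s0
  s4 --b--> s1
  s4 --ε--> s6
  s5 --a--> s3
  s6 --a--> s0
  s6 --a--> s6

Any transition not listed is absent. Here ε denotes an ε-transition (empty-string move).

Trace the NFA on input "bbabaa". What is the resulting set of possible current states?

Start: ε-closure({s0}) = {s0, s2}.
Read 'b': s0→∅, s2→{s2}; now {s2}.
Read 'b': s2→{s2}; now {s2}.
Read 'a': s2→{s0}; union {s0}; ε-closure = {s0, s2}.
Read 'b': s0→∅, s2→{s2}; now {s2}.
Read 'a': s2→{s0}; union {s0}; ε-closure = {s0, s2}.
Read 'a': s0→{s4, s6}, s2→{s0}; union {s0, s4, s6}; ε-closure = {s0, s2, s4, s6}.

{s0, s2, s4, s6}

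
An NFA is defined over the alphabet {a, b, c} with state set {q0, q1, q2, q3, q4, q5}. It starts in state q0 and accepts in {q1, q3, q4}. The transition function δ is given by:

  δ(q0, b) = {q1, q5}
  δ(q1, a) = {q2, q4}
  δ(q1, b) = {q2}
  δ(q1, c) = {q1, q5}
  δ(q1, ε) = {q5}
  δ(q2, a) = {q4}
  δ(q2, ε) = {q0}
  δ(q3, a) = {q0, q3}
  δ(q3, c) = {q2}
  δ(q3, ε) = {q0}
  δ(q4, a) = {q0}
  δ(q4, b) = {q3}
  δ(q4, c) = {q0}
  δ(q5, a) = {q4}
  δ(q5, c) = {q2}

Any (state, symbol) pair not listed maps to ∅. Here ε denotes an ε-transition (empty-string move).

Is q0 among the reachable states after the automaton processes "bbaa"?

Yes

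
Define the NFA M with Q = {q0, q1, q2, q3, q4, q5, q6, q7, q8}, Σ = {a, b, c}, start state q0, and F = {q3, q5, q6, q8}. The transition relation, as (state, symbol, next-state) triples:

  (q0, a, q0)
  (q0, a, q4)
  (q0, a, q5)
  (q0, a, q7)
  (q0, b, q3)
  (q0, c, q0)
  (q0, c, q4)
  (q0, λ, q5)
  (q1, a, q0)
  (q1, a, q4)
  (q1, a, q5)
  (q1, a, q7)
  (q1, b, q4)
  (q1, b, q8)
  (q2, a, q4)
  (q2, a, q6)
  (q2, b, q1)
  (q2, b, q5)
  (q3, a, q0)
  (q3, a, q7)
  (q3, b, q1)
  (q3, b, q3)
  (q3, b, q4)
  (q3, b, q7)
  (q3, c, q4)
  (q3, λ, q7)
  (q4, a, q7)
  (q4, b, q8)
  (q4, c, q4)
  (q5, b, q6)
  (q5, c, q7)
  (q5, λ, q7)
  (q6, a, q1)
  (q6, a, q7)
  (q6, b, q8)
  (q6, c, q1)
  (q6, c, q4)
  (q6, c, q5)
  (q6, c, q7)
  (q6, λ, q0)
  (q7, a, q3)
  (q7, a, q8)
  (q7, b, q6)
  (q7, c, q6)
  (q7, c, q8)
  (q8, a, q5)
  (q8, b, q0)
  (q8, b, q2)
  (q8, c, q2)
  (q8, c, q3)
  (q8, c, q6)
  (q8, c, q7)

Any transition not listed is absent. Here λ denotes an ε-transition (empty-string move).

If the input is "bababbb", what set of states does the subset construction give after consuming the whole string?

{q0, q1, q2, q3, q4, q5, q6, q7, q8}

Start: ε-closure({q0}) = {q0, q5, q7}.
Read 'b': {q0, q5, q7} → {q0, q3, q5, q6, q7}.
Read 'a': {q0, q3, q5, q6, q7} → {q0, q1, q3, q4, q5, q7, q8}.
Read 'b': {q0, q1, q3, q4, q5, q7, q8} → {q0, q1, q2, q3, q4, q5, q6, q7, q8}.
Read 'a': {q0, q1, q2, q3, q4, q5, q6, q7, q8} → {q0, q1, q3, q4, q5, q6, q7, q8}.
Read 'b': {q0, q1, q3, q4, q5, q6, q7, q8} → {q0, q1, q2, q3, q4, q5, q6, q7, q8}.
Read 'b': {q0, q1, q2, q3, q4, q5, q6, q7, q8} → {q0, q1, q2, q3, q4, q5, q6, q7, q8}.
Read 'b': {q0, q1, q2, q3, q4, q5, q6, q7, q8} → {q0, q1, q2, q3, q4, q5, q6, q7, q8}.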